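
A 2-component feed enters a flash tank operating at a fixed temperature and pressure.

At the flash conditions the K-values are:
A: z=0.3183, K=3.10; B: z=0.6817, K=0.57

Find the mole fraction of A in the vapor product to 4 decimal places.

y_A = 0.5269

Newton iteration, ψ⁰ = 0.46:
  ψ = 0.4600: g = -0.02541, g' = -0.5590 → ψ = 0.4145
  ψ = 0.4145: g = 0.00063, g' = -0.5878 → ψ = 0.4156
Converged at ψ = 0.4156.
Compositions from xᵢ = zᵢ/(1+ψ(Kᵢ−1)), yᵢ = Kᵢxᵢ:
  A: x = 0.1700, y = 0.5269
  B: x = 0.8300, y = 0.4731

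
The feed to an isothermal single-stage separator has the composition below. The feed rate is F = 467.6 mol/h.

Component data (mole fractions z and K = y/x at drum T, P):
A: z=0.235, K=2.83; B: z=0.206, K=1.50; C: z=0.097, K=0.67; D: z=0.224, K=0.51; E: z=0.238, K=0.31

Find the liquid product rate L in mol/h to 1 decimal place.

Let ψ = V/F and solve Σ zᵢ(Kᵢ−1)/(1+ψ(Kᵢ−1)) = 0.
g(0) = ΣzᵢKᵢ − 1 = 0.227 and g(1) = 1 − Σzᵢ/Kᵢ = -0.572, so a root lies in (0, 1).
Newton iteration, ψ⁰ = 0.42:
  ψ = 0.420: g = -0.0783, g' = -0.611 → ψ = 0.292
  ψ = 0.292: g = 0.0011, g' = -0.637 → ψ = 0.294
Converged at ψ = 0.294.
Then V = ψ·F = 0.2936·467.6 = 137.3 mol/h and L = F − V = 330.3 mol/h.

L = 330.3 mol/h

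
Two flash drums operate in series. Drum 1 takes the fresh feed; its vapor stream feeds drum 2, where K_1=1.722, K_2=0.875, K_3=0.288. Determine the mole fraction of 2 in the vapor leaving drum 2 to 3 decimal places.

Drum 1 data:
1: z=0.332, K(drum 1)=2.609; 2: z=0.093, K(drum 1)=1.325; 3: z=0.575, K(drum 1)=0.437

Drum 1:
Let ψ₁ = V/F and solve Σ zᵢ(Kᵢ−1)/(1+ψ₁(Kᵢ−1)) = 0.
g(0) = ΣzᵢKᵢ − 1 = 0.241 and g(1) = 1 − Σzᵢ/Kᵢ = -0.513, so a root lies in (0, 1).
Newton–Raphson from ψ₁ = 0.5:
  ψ₁ = 0.500: g = -0.1285, g' = -0.624 → ψ₁ = 0.294
  ψ₁ = 0.294: g = 0.0022, g' = -0.666 → ψ₁ = 0.297
Converged at ψ₁ = 0.297.
Drum-1 compositions:
  1: x = 0.225, y = 0.586
  2: x = 0.085, y = 0.112
  3: x = 0.691, y = 0.302
Drum-2 feed = drum-1 vapor: z₂ = (0.5858, 0.1124, 0.3018).
Drum 2:
Let ψ₂ = V/F and solve Σ zᵢ(Kᵢ−1)/(1+ψ₂(Kᵢ−1)) = 0.
Feasibility: ΣzᵢKᵢ = 1.194, Σzᵢ/Kᵢ = 1.517 — both > 1, two phases present.
Newton–Raphson from ψ₂ = 0.5:
  ψ₂ = 0.500: g = -0.0379, g' = -0.536 → ψ₂ = 0.429
  ψ₂ = 0.429: g = -0.0014, g' = -0.497 → ψ₂ = 0.426
Converged at ψ₂ = 0.426.
  1: x = 0.448, y = 0.771
  2: x = 0.119, y = 0.104
  3: x = 0.433, y = 0.125

y_2 (drum 2) = 0.104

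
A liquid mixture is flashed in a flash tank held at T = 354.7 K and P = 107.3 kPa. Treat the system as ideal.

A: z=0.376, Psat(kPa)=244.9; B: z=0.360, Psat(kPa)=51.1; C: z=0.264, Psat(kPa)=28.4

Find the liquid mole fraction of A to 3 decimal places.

x_A = 0.324

Raoult's law: Kᵢ = Pᵢˢᵃᵗ/P = Pᵢˢᵃᵗ/107.3.
  K_A = 244.9/107.3 = 2.28239, K_B = 51.1/107.3 = 0.47623, K_C = 28.4/107.3 = 0.26468
Material balance + equilibrium reduce to Σ zᵢ(Kᵢ−1)/(1+V/F(Kᵢ−1)) = 0.
Feasibility: ΣzᵢKᵢ = 1.099, Σzᵢ/Kᵢ = 1.918 — both > 1, two phases present.
Newton iteration, V/F⁰ = 0.67:
  V/F = 0.670: g = -0.4138, g' = -0.968 → V/F = 0.242
  V/F = 0.242: g = -0.0844, g' = -0.701 → V/F = 0.122
  V/F = 0.122: g = 0.0023, g' = -0.747 → V/F = 0.125
Converged at V/F = 0.125.
Compositions from xᵢ = zᵢ/(1+V/F(Kᵢ−1)), yᵢ = Kᵢxᵢ:
  A: x = 0.324, y = 0.740
  B: x = 0.385, y = 0.183
  C: x = 0.291, y = 0.077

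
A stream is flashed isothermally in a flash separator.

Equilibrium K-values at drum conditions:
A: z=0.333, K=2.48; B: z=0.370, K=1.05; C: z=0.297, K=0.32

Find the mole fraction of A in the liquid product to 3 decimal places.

Newton iteration, ψ⁰ = 0.5:
  ψ = 0.500: g = -0.0047, g' = -0.557 → ψ = 0.492
Converged at ψ = 0.492.
Compositions from xᵢ = zᵢ/(1+ψ(Kᵢ−1)), yᵢ = Kᵢxᵢ:
  A: x = 0.193, y = 0.478
  B: x = 0.361, y = 0.379
  C: x = 0.446, y = 0.143

x_A = 0.193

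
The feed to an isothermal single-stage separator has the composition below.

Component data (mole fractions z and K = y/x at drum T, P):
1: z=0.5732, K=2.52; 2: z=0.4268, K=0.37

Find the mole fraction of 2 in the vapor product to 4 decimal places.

Material balance + equilibrium reduce to Σ zᵢ(Kᵢ−1)/(1+V/F(Kᵢ−1)) = 0.
Feasibility: ΣzᵢKᵢ = 1.6024, Σzᵢ/Kᵢ = 1.3810 — both > 1, two phases present.
Binary case is linear: z₁(K₁−1)(1+V/F(K₂−1)) + z₂(K₂−1)(1+V/F(K₁−1)) = 0
⇒ V/F = [z₁(K₁−1)+z₂(K₂−1)] / [−(K₁−1)(K₂−1)] = 0.60238/0.95760 = 0.6291
Compositions from xᵢ = zᵢ/(1+V/F(Kᵢ−1)), yᵢ = Kᵢxᵢ:
  1: x = 0.2930, y = 0.7384
  2: x = 0.7070, y = 0.2616

y_2 = 0.2616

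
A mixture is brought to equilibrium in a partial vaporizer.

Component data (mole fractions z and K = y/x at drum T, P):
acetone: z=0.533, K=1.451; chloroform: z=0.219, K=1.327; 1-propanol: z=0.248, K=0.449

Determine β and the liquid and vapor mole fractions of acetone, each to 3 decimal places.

β = 0.764, x_acetone = 0.396, y_acetone = 0.575

Rachford–Rice: g(β) = Σ zᵢ(Kᵢ−1)/(1+β(Kᵢ−1)) = 0.
g(0) = ΣzᵢKᵢ − 1 = 0.175 and g(1) = 1 − Σzᵢ/Kᵢ = -0.085, so a root lies in (0, 1).
Newton iteration, β⁰ = 0.58:
  β = 0.580: g = 0.0499, g' = -0.247 → β = 0.782
  β = 0.782: g = -0.0053, g' = -0.306 → β = 0.764
Converged at β = 0.764.
Compositions from xᵢ = zᵢ/(1+β(Kᵢ−1)), yᵢ = Kᵢxᵢ:
  acetone: x = 0.396, y = 0.575
  chloroform: x = 0.175, y = 0.233
  1-propanol: x = 0.428, y = 0.192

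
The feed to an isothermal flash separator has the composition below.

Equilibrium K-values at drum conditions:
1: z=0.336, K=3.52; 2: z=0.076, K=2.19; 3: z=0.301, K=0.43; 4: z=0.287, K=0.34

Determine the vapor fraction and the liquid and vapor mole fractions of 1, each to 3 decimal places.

ψ = 0.403, x_1 = 0.167, y_1 = 0.586

Material balance + equilibrium reduce to Σ zᵢ(Kᵢ−1)/(1+ψ(Kᵢ−1)) = 0.
g(0) = ΣzᵢKᵢ − 1 = 0.576 and g(1) = 1 − Σzᵢ/Kᵢ = -0.674, so a root lies in (0, 1).
Newton–Raphson from ψ = 0.5:
  ψ = 0.500: g = -0.0913, g' = -0.930 → ψ = 0.402
  ψ = 0.402: g = 0.0016, g' = -0.972 → ψ = 0.403
Converged at ψ = 0.403.
Compositions from xᵢ = zᵢ/(1+ψ(Kᵢ−1)), yᵢ = Kᵢxᵢ:
  1: x = 0.167, y = 0.586
  2: x = 0.051, y = 0.112
  3: x = 0.391, y = 0.168
  4: x = 0.391, y = 0.133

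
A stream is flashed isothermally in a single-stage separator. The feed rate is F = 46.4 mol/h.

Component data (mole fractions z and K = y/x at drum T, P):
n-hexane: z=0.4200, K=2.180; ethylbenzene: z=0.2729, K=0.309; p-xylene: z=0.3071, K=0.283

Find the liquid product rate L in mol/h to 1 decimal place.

Rachford–Rice: g(β) = Σ zᵢ(Kᵢ−1)/(1+β(Kᵢ−1)) = 0.
g(0) = ΣzᵢKᵢ − 1 = 0.0868 and g(1) = 1 − Σzᵢ/Kᵢ = -1.1610, so a root lies in (0, 1).
Iterate (Newton) starting at β = 0.61:
  β = 0.6100: g = -0.42916, g' = -1.0858 → β = 0.2148
  β = 0.2148: g = -0.08631, g' = -0.7725 → β = 0.1030
  β = 0.1030: g = 0.00109, g' = -0.8000 → β = 0.1044
Converged at β = 0.1044.
Then V = β·F = 0.1044·46.4 = 4.8 mol/h and L = F − V = 41.6 mol/h.

L = 41.6 mol/h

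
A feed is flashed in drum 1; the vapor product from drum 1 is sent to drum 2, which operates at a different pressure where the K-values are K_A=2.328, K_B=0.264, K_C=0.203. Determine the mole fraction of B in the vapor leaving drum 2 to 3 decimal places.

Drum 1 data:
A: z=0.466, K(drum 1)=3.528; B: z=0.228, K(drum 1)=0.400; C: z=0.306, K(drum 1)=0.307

Drum 1:
Let ψ₁ = V/F and solve Σ zᵢ(Kᵢ−1)/(1+ψ₁(Kᵢ−1)) = 0.
Feasibility: ΣzᵢKᵢ = 1.829, Σzᵢ/Kᵢ = 1.699 — both > 1, two phases present.
Newton iteration, ψ₁⁰ = 0.35:
  ψ₁ = 0.350: g = 0.1719, g' = -1.226 → ψ₁ = 0.490
  ψ₁ = 0.490: g = 0.0111, g' = -1.096 → ψ₁ = 0.500
Converged at ψ₁ = 0.500.
Drum-1 compositions:
  A: x = 0.206, y = 0.726
  B: x = 0.326, y = 0.130
  C: x = 0.468, y = 0.144
Drum-2 feed = drum-1 vapor: z₂ = (0.7259, 0.1303, 0.1438).
Drum 2:
Rachford–Rice: g(ψ₂) = Σ zᵢ(Kᵢ−1)/(1+ψ₂(Kᵢ−1)) = 0.
Check two-phase: ΣzᵢKᵢ = 1.753 > 1 and Σzᵢ/Kᵢ = 1.514 > 1, so g(0) = 0.753 > 0 and g(1) = -0.514 < 0.
Newton iteration, ψ₂⁰ = 0.5:
  ψ₂ = 0.500: g = 0.2370, g' = -0.892 → ψ₂ = 0.766
  ψ₂ = 0.766: g = -0.0360, g' = -1.287 → ψ₂ = 0.738
  ψ₂ = 0.738: g = -0.0012, g' = -1.203 → ψ₂ = 0.737
Converged at ψ₂ = 0.737.
  A: x = 0.367, y = 0.854
  B: x = 0.285, y = 0.075
  C: x = 0.348, y = 0.071

y_B (drum 2) = 0.075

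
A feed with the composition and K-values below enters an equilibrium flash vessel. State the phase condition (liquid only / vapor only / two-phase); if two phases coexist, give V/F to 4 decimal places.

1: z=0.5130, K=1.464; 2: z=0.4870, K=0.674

ΣzᵢKᵢ = 1.0793; Σzᵢ/Kᵢ = 1.0730.
Both exceed 1, so a two-phase solution exists.
Let ψ = V/F and solve Σ zᵢ(Kᵢ−1)/(1+ψ(Kᵢ−1)) = 0.
Binary case is linear: z₁(K₁−1)(1+ψ(K₂−1)) + z₂(K₂−1)(1+ψ(K₁−1)) = 0
⇒ ψ = [z₁(K₁−1)+z₂(K₂−1)] / [−(K₁−1)(K₂−1)] = 0.07927/0.15126 = 0.5241

two-phase, V/F = 0.5241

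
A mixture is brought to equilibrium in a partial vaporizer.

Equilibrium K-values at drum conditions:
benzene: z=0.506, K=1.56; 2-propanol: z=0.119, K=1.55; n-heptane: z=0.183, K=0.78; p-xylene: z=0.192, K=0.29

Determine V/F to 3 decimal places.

V/F = 0.543

Material balance + equilibrium reduce to Σ zᵢ(Kᵢ−1)/(1+V/F(Kᵢ−1)) = 0.
g(0) = ΣzᵢKᵢ − 1 = 0.172 and g(1) = 1 − Σzᵢ/Kᵢ = -0.298, so a root lies in (0, 1).
Iterate (Newton) starting at V/F = 0.5:
  V/F = 0.500: g = 0.0161, g' = -0.363 → V/F = 0.544
  V/F = 0.544: g = -0.0004, g' = -0.383 → V/F = 0.543
Converged at V/F = 0.543.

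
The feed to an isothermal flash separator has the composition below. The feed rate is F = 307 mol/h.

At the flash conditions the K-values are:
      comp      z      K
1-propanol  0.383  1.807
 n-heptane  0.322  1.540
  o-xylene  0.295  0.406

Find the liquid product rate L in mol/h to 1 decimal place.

Rachford–Rice: g(ψ) = Σ zᵢ(Kᵢ−1)/(1+ψ(Kᵢ−1)) = 0.
Feasibility: ΣzᵢKᵢ = 1.308, Σzᵢ/Kᵢ = 1.148 — both > 1, two phases present.
Newton iteration, ψ⁰ = 0.47:
  ψ = 0.470: g = 0.1197, g' = -0.391 → ψ = 0.776
  ψ = 0.776: g = -0.0124, g' = -0.499 → ψ = 0.751
Converged at ψ = 0.751.
Then V = ψ·F = 0.7506·307 = 230.4 mol/h and L = F − V = 76.6 mol/h.

L = 76.6 mol/h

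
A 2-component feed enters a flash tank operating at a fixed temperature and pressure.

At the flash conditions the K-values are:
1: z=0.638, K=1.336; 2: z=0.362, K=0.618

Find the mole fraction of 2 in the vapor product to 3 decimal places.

y_2 = 0.289

Iterate (Newton) starting at ψ = 0.44:
  ψ = 0.440: g = 0.0205, g' = -0.131 → ψ = 0.597
  ψ = 0.597: g = -0.0006, g' = -0.139 → ψ = 0.593
Converged at ψ = 0.593.
Compositions from xᵢ = zᵢ/(1+ψ(Kᵢ−1)), yᵢ = Kᵢxᵢ:
  1: x = 0.532, y = 0.711
  2: x = 0.468, y = 0.289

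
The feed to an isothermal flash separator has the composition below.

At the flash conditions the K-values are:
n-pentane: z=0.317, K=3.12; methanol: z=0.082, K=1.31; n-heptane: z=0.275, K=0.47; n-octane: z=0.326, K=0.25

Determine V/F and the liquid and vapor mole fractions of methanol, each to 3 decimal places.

V/F = 0.244, x_methanol = 0.076, y_methanol = 0.100

Material balance + equilibrium reduce to Σ zᵢ(Kᵢ−1)/(1+V/F(Kᵢ−1)) = 0.
Check two-phase: ΣzᵢKᵢ = 1.307 > 1 and Σzᵢ/Kᵢ = 2.053 > 1, so g(0) = 0.307 > 0 and g(1) = -1.053 < 0.
Newton iteration, V/F⁰ = 0.5:
  V/F = 0.500: g = -0.2413, g' = -0.954 → V/F = 0.247
  V/F = 0.247: g = -0.0032, g' = -0.999 → V/F = 0.244
Converged at V/F = 0.244.
Compositions from xᵢ = zᵢ/(1+V/F(Kᵢ−1)), yᵢ = Kᵢxᵢ:
  n-pentane: x = 0.209, y = 0.652
  methanol: x = 0.076, y = 0.100
  n-heptane: x = 0.316, y = 0.148
  n-octane: x = 0.399, y = 0.100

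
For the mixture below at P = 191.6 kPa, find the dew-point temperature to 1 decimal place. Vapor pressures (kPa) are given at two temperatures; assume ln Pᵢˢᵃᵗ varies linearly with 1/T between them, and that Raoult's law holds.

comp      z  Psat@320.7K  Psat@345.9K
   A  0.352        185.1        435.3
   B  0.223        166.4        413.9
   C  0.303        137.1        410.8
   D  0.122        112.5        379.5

Dew-point temperature: Σzᵢ·P/Pᵢˢᵃᵗ(T) = 1. Interpolate ln Pᵢˢᵃᵗ = aᵢ + bᵢ/T.
  T = 320.7 K: ΣzᵢP/Pᵢˢᵃᵗ = 1.2524
  T = 345.9 K: ΣzᵢP/Pᵢˢᵃᵗ = 0.4611
  T = 333.3 K: ΣzᵢP/Pᵢˢᵃᵗ = 0.7440
  T = 327.0 K: ΣzᵢP/Pᵢˢᵃᵗ = 0.9598
  T = 323.9 K: ΣzᵢP/Pᵢˢᵃᵗ = 1.0925
  T = 325.4 K: ΣzᵢP/Pᵢˢᵃᵗ = 1.0258
Interpolating between 325.4 K and 327.0 K gives T ≈ 326.0 K.

T = 326.0 K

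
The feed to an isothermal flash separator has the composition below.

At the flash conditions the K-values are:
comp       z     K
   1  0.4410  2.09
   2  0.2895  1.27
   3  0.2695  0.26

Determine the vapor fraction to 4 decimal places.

Newton iteration, ψ⁰ = 0.57:
  ψ = 0.5700: g = 0.01931, g' = -0.6566 → ψ = 0.5994
  ψ = 0.5994: g = -0.00039, g' = -0.6839 → ψ = 0.5988
Converged at ψ = 0.5988.

ψ = 0.5988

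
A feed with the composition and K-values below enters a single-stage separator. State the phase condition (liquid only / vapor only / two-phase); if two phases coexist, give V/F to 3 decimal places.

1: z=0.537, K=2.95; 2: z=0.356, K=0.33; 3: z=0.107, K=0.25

two-phase, V/F = 0.541

ΣzᵢKᵢ = 1.728; Σzᵢ/Kᵢ = 1.689.
Both exceed 1, so a two-phase solution exists.
Let ψ = V/F and solve Σ zᵢ(Kᵢ−1)/(1+ψ(Kᵢ−1)) = 0.
Newton iteration, ψ⁰ = 0.5:
  ψ = 0.500: g = 0.0431, g' = -1.039 → ψ = 0.542
  ψ = 0.542: g = -0.0001, g' = -1.047 → ψ = 0.541
Converged at ψ = 0.541.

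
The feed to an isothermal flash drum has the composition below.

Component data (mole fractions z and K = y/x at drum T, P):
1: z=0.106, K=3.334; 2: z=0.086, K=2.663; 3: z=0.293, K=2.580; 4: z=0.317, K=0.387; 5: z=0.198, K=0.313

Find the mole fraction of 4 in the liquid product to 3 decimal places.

x_4 = 0.441

Rachford–Rice: g(ψ) = Σ zᵢ(Kᵢ−1)/(1+ψ(Kᵢ−1)) = 0.
Feasibility: ΣzᵢKᵢ = 1.523, Σzᵢ/Kᵢ = 1.629 — both > 1, two phases present.
Newton–Raphson from ψ = 0.45:
  ψ = 0.450: g = 0.0078, g' = -0.888 → ψ = 0.459
Converged at ψ = 0.459.
Compositions from xᵢ = zᵢ/(1+ψ(Kᵢ−1)), yᵢ = Kᵢxᵢ:
  1: x = 0.051, y = 0.171
  2: x = 0.049, y = 0.130
  3: x = 0.170, y = 0.438
  4: x = 0.441, y = 0.171
  5: x = 0.289, y = 0.090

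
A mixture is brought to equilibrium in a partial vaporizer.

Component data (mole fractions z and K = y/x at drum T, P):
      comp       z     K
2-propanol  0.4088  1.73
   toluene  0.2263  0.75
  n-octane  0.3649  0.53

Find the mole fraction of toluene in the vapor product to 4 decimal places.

y_toluene = 0.1806

Material balance + equilibrium reduce to Σ zᵢ(Kᵢ−1)/(1+ψ(Kᵢ−1)) = 0.
g(0) = ΣzᵢKᵢ − 1 = 0.0703 and g(1) = 1 − Σzᵢ/Kᵢ = -0.2265, so a root lies in (0, 1).
Newton iteration, ψ⁰ = 0.5:
  ψ = 0.5000: g = -0.07022, g' = -0.2731 → ψ = 0.2429
  ψ = 0.2429: g = -0.00036, g' = -0.2759 → ψ = 0.2416
Converged at ψ = 0.2416.
Compositions from xᵢ = zᵢ/(1+ψ(Kᵢ−1)), yᵢ = Kᵢxᵢ:
  2-propanol: x = 0.3475, y = 0.6012
  toluene: x = 0.2408, y = 0.1806
  n-octane: x = 0.4116, y = 0.2182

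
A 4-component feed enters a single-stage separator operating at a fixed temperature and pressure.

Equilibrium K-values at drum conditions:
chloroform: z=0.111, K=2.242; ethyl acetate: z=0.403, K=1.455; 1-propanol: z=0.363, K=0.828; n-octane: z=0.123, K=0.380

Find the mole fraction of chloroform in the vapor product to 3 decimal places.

y_chloroform = 0.131

Material balance + equilibrium reduce to Σ zᵢ(Kᵢ−1)/(1+V/F(Kᵢ−1)) = 0.
Check two-phase: ΣzᵢKᵢ = 1.183 > 1 and Σzᵢ/Kᵢ = 1.089 > 1, so g(0) = 0.183 > 0 and g(1) = -0.089 < 0.
Newton–Raphson from V/F = 0.53:
  V/F = 0.530: g = 0.0486, g' = -0.234 → V/F = 0.737
  V/F = 0.737: g = -0.0027, g' = -0.268 → V/F = 0.727
Converged at V/F = 0.727.
Compositions from xᵢ = zᵢ/(1+V/F(Kᵢ−1)), yᵢ = Kᵢxᵢ:
  chloroform: x = 0.058, y = 0.131
  ethyl acetate: x = 0.303, y = 0.441
  1-propanol: x = 0.415, y = 0.344
  n-octane: x = 0.224, y = 0.085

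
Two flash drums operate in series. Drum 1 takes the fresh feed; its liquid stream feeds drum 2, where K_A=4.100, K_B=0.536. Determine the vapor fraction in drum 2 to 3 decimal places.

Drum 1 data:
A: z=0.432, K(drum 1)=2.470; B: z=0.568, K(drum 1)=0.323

Drum 1:
Rachford–Rice: g(ψ₁) = Σ zᵢ(Kᵢ−1)/(1+ψ₁(Kᵢ−1)) = 0.
Check two-phase: ΣzᵢKᵢ = 1.251 > 1 and Σzᵢ/Kᵢ = 1.933 > 1, so g(0) = 0.251 > 0 and g(1) = -0.933 < 0.
Iterate (Newton) starting at ψ₁ = 0.5:
  ψ₁ = 0.500: g = -0.2153, g' = -0.905 → ψ₁ = 0.262
  ψ₁ = 0.262: g = -0.0091, g' = -0.871 → ψ₁ = 0.252
Converged at ψ₁ = 0.252.
Drum-1 compositions:
  A: x = 0.315, y = 0.779
  B: x = 0.685, y = 0.221
Drum-2 feed = drum-1 liquid: z₂ = (0.3153, 0.6847).
Drum 2:
Rachford–Rice: g(ψ₂) = Σ zᵢ(Kᵢ−1)/(1+ψ₂(Kᵢ−1)) = 0.
g(0) = ΣzᵢKᵢ − 1 = 0.660 and g(1) = 1 − Σzᵢ/Kᵢ = -0.354, so a root lies in (0, 1).
Binary case is linear: z₁(K₁−1)(1+ψ₂(K₂−1)) + z₂(K₂−1)(1+ψ₂(K₁−1)) = 0
⇒ ψ₂ = [z₁(K₁−1)+z₂(K₂−1)] / [−(K₁−1)(K₂−1)] = 0.6598/1.4384 = 0.459
  A: x = 0.130, y = 0.534
  B: x = 0.870, y = 0.466

V/F (drum 2) = 0.459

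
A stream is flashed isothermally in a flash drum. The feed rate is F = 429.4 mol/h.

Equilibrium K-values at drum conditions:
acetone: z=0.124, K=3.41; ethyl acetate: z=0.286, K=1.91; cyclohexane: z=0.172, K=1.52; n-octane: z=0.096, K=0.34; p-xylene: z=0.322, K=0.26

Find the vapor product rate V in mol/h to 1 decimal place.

V = 167.6 mol/h

Rachford–Rice: g(V/F) = Σ zᵢ(Kᵢ−1)/(1+V/F(Kᵢ−1)) = 0.
Feasibility: ΣzᵢKᵢ = 1.347, Σzᵢ/Kᵢ = 1.820 — both > 1, two phases present.
Newton–Raphson from V/F = 0.5:
  V/F = 0.500: g = -0.0874, g' = -0.827 → V/F = 0.394
  V/F = 0.394: g = -0.0031, g' = -0.778 → V/F = 0.390
Converged at V/F = 0.390.
Then V = V/F·F = 0.3903·429.4 = 167.6 mol/h and L = F − V = 261.8 mol/h.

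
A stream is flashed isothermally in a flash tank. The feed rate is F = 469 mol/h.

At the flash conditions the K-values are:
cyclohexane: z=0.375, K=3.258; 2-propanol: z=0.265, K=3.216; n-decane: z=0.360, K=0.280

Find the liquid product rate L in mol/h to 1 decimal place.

L = 127.5 mol/h

Rachford–Rice: g(V/F) = Σ zᵢ(Kᵢ−1)/(1+V/F(Kᵢ−1)) = 0.
Feasibility: ΣzᵢKᵢ = 2.175, Σzᵢ/Kᵢ = 1.483 — both > 1, two phases present.
Iterate (Newton) starting at V/F = 0.38:
  V/F = 0.380: g = 0.4177, g' = -1.291 → V/F = 0.704
  V/F = 0.704: g = 0.0313, g' = -1.250 → V/F = 0.729
  V/F = 0.729: g = -0.0005, g' = -1.289 → V/F = 0.728
Converged at V/F = 0.728.
Then V = V/F·F = 0.7282·469 = 341.5 mol/h and L = F − V = 127.5 mol/h.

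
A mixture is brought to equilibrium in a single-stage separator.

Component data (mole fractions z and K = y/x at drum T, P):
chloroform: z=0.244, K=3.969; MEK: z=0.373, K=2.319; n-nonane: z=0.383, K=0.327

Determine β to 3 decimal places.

β = 0.704

Let β = V/F and solve Σ zᵢ(Kᵢ−1)/(1+β(Kᵢ−1)) = 0.
Check two-phase: ΣzᵢKᵢ = 1.959 > 1 and Σzᵢ/Kᵢ = 1.394 > 1, so g(0) = 0.959 > 0 and g(1) = -0.394 < 0.
Newton iteration, β⁰ = 0.35:
  β = 0.350: g = 0.3547, g' = -1.118 → β = 0.667
  β = 0.667: g = 0.0368, g' = -0.997 → β = 0.704
Converged at β = 0.704.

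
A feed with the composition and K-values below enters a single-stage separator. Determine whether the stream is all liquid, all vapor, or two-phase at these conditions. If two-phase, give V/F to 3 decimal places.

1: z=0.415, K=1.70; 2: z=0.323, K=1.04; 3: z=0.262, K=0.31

ΣzᵢKᵢ = 1.123; Σzᵢ/Kᵢ = 1.400.
Both exceed 1, so a two-phase solution exists.
Rachford–Rice: g(ψ) = Σ zᵢ(Kᵢ−1)/(1+ψ(Kᵢ−1)) = 0.
Iterate (Newton) starting at ψ = 0.69:
  ψ = 0.690: g = -0.1366, g' = -0.547 → ψ = 0.440
  ψ = 0.440: g = -0.0250, g' = -0.377 → ψ = 0.374
  ψ = 0.374: g = -0.0008, g' = -0.355 → ψ = 0.372
Converged at ψ = 0.372.

two-phase, V/F = 0.372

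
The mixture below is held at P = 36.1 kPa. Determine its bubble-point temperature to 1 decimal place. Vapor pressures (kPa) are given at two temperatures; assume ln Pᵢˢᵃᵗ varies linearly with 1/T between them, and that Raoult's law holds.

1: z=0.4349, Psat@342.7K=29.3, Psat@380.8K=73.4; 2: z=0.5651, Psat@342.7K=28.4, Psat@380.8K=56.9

Bubble-point temperature: ΣzᵢPᵢˢᵃᵗ(T) = P. Interpolate ln Pᵢˢᵃᵗ = aᵢ + bᵢ/T.
  T = 342.7 K: ΣzᵢPᵢˢᵃᵗ = 28.79 kPa
  T = 380.8 K: ΣzᵢPᵢˢᵃᵗ = 64.08 kPa
  T = 361.8 K: ΣzᵢPᵢˢᵃᵗ = 43.84 kPa
  T = 352.2 K: ΣzᵢPᵢˢᵃᵗ = 35.68 kPa
  T = 357.0 K: ΣzᵢPᵢˢᵃᵗ = 39.60 kPa
  T = 354.6 K: ΣzᵢPᵢˢᵃᵗ = 37.60 kPa
Interpolating between 352.2 K and 354.6 K gives T ≈ 352.7 K.

T = 352.7 K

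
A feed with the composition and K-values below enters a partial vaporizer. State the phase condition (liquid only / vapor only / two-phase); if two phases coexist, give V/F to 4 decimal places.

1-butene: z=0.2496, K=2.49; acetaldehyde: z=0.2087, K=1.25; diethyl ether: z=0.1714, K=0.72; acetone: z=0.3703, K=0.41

two-phase, V/F = 0.2747

ΣzᵢKᵢ = 1.1576; Σzᵢ/Kᵢ = 1.4084.
Both exceed 1, so a two-phase solution exists.
Rachford–Rice: g(ψ) = Σ zᵢ(Kᵢ−1)/(1+ψ(Kᵢ−1)) = 0.
Iterate (Newton) starting at ψ = 0.7:
  ψ = 0.7000: g = -0.20544, g' = -0.5371 → ψ = 0.3175
  ψ = 0.3175: g = -0.02070, g' = -0.4779 → ψ = 0.2742
  ψ = 0.2742: g = 0.00024, g' = -0.4900 → ψ = 0.2747
Converged at ψ = 0.2747.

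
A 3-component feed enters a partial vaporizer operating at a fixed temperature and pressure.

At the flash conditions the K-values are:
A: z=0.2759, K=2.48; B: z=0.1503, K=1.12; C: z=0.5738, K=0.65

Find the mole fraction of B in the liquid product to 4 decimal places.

Rachford–Rice: g(ψ) = Σ zᵢ(Kᵢ−1)/(1+ψ(Kᵢ−1)) = 0.
Feasibility: ΣzᵢKᵢ = 1.2255, Σzᵢ/Kᵢ = 1.1282 — both > 1, two phases present.
Newton iteration, ψ⁰ = 0.45:
  ψ = 0.4500: g = 0.02384, g' = -0.3187 → ψ = 0.5248
  ψ = 0.5248: g = 0.00078, g' = -0.2988 → ψ = 0.5274
Converged at ψ = 0.5274.
Compositions from xᵢ = zᵢ/(1+ψ(Kᵢ−1)), yᵢ = Kᵢxᵢ:
  A: x = 0.1550, y = 0.3843
  B: x = 0.1414, y = 0.1583
  C: x = 0.7037, y = 0.4574

x_B = 0.1414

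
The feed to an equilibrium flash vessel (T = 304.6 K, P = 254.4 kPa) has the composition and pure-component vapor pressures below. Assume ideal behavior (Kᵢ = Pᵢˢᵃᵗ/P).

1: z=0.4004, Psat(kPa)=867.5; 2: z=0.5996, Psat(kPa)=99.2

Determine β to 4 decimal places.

β = 0.4075

Raoult's law: Kᵢ = Pᵢˢᵃᵗ/P = Pᵢˢᵃᵗ/254.4.
  K_1 = 867.5/254.4 = 3.409984, K_2 = 99.2/254.4 = 0.389937
Rachford–Rice: g(β) = Σ zᵢ(Kᵢ−1)/(1+β(Kᵢ−1)) = 0.
g(0) = ΣzᵢKᵢ − 1 = 0.5992 and g(1) = 1 − Σzᵢ/Kᵢ = -0.6551, so a root lies in (0, 1).
Iterate (Newton) starting at β = 0.44:
  β = 0.4400: g = -0.03167, g' = -0.9648 → β = 0.4072
  β = 0.4072: g = 0.00035, g' = -0.9875 → β = 0.4075
Converged at β = 0.4075.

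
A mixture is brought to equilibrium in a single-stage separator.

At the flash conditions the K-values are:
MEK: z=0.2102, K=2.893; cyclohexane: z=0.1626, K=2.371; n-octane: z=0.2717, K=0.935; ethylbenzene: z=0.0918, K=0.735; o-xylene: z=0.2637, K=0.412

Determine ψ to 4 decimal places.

Material balance + equilibrium reduce to Σ zᵢ(Kᵢ−1)/(1+ψ(Kᵢ−1)) = 0.
Check two-phase: ΣzᵢKᵢ = 1.4238 > 1 and Σzᵢ/Kᵢ = 1.1968 > 1, so g(0) = 0.4238 > 0 and g(1) = -0.1968 < 0.
Iterate (Newton) starting at ψ = 0.5:
  ψ = 0.5000: g = 0.07076, g' = -0.4991 → ψ = 0.6418
  ψ = 0.6418: g = 0.00146, g' = -0.4858 → ψ = 0.6448
Converged at ψ = 0.6448.

ψ = 0.6448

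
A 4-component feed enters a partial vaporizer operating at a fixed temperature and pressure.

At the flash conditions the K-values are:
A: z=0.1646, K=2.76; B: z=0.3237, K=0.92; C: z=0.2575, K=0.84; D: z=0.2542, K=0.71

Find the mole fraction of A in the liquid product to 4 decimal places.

Material balance + equilibrium reduce to Σ zᵢ(Kᵢ−1)/(1+ψ(Kᵢ−1)) = 0.
g(0) = ΣzᵢKᵢ − 1 = 0.1489 and g(1) = 1 − Σzᵢ/Kᵢ = -0.0761, so a root lies in (0, 1).
Newton iteration, ψ⁰ = 0.56:
  ψ = 0.5600: g = -0.01448, g' = -0.1700 → ψ = 0.4748
  ψ = 0.4748: g = 0.00081, g' = -0.1900 → ψ = 0.4791
Converged at ψ = 0.4791.
Compositions from xᵢ = zᵢ/(1+ψ(Kᵢ−1)), yᵢ = Kᵢxᵢ:
  A: x = 0.0893, y = 0.2465
  B: x = 0.3366, y = 0.3097
  C: x = 0.2789, y = 0.2343
  D: x = 0.2952, y = 0.2096

x_A = 0.0893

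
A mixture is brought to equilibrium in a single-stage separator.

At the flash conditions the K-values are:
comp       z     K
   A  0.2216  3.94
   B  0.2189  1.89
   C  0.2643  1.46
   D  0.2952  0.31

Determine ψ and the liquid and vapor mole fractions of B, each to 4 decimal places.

ψ = 0.7367, x_B = 0.1322, y_B = 0.2499

Rachford–Rice: g(ψ) = Σ zᵢ(Kᵢ−1)/(1+ψ(Kᵢ−1)) = 0.
g(0) = ΣzᵢKᵢ − 1 = 0.7642 and g(1) = 1 − Σzᵢ/Kᵢ = -0.3053, so a root lies in (0, 1).
Newton–Raphson from ψ = 0.5:
  ψ = 0.5000: g = 0.18646, g' = -0.7616 → ψ = 0.7448
  ψ = 0.7448: g = -0.00711, g' = -0.8769 → ψ = 0.7367
Converged at ψ = 0.7367.
Compositions from xᵢ = zᵢ/(1+ψ(Kᵢ−1)), yᵢ = Kᵢxᵢ:
  A: x = 0.0700, y = 0.2758
  B: x = 0.1322, y = 0.2499
  C: x = 0.1974, y = 0.2882
  D: x = 0.6004, y = 0.1861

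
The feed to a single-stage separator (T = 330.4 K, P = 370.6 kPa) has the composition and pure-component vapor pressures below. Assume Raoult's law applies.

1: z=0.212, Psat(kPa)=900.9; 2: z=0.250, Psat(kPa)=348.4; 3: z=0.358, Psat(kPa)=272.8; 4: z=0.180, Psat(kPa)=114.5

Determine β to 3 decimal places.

β = 0.144

Raoult's law: Kᵢ = Pᵢˢᵃᵗ/P = Pᵢˢᵃᵗ/370.6.
  K_1 = 900.9/370.6 = 2.43092, K_2 = 348.4/370.6 = 0.94010, K_3 = 272.8/370.6 = 0.73610, K_4 = 114.5/370.6 = 0.30896
Newton–Raphson from β = 0.32:
  β = 0.320: g = -0.0701, g' = -0.377 → β = 0.134
  β = 0.134: g = 0.0045, g' = -0.438 → β = 0.144
Converged at β = 0.144.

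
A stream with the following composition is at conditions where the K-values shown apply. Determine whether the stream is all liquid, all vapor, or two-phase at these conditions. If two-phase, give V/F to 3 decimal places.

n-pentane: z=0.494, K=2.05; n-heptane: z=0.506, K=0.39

ΣzᵢKᵢ = 1.210; Σzᵢ/Kᵢ = 1.538.
Both exceed 1, so a two-phase solution exists.
Material balance + equilibrium reduce to Σ zᵢ(Kᵢ−1)/(1+ψ(Kᵢ−1)) = 0.
Binary case is linear: z₁(K₁−1)(1+ψ(K₂−1)) + z₂(K₂−1)(1+ψ(K₁−1)) = 0
⇒ ψ = [z₁(K₁−1)+z₂(K₂−1)] / [−(K₁−1)(K₂−1)] = 0.2100/0.6405 = 0.328

two-phase, V/F = 0.328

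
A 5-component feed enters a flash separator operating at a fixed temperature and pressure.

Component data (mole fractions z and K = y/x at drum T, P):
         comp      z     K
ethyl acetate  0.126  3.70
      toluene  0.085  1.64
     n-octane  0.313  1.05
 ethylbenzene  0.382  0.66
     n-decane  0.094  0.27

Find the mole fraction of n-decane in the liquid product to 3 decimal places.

x_n-decane = 0.125

Rachford–Rice: g(β) = Σ zᵢ(Kᵢ−1)/(1+β(Kᵢ−1)) = 0.
Check two-phase: ΣzᵢKᵢ = 1.212 > 1 and Σzᵢ/Kᵢ = 1.311 > 1, so g(0) = 0.212 > 0 and g(1) = -0.311 < 0.
Newton iteration, β⁰ = 0.43:
  β = 0.430: g = -0.0367, g' = -0.386 → β = 0.335
  β = 0.335: g = 0.0015, g' = -0.422 → β = 0.338
Converged at β = 0.338.
Compositions from xᵢ = zᵢ/(1+β(Kᵢ−1)), yᵢ = Kᵢxᵢ:
  ethyl acetate: x = 0.066, y = 0.244
  toluene: x = 0.070, y = 0.115
  n-octane: x = 0.308, y = 0.323
  ethylbenzene: x = 0.432, y = 0.285
  n-decane: x = 0.125, y = 0.034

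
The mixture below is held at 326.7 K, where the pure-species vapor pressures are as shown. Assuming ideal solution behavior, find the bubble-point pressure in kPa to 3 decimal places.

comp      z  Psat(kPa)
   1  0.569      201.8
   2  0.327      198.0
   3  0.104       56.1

Pbub = 185.405 kPa

At the bubble point ψ → 0, so ΣzᵢKᵢ = 1 with Kᵢ = Pᵢˢᵃᵗ/P ⇒ P = ΣzᵢPᵢˢᵃᵗ.
P = 0.569·201.8 + 0.327·198.0 + 0.104·56.1 = 185.405 kPa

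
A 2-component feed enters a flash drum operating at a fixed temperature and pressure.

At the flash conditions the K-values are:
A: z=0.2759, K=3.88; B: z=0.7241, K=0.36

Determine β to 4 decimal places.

β = 0.1797

Rachford–Rice: g(β) = Σ zᵢ(Kᵢ−1)/(1+β(Kᵢ−1)) = 0.
g(0) = ΣzᵢKᵢ − 1 = 0.3312 and g(1) = 1 − Σzᵢ/Kᵢ = -1.0825, so a root lies in (0, 1).
Binary case is linear: z₁(K₁−1)(1+β(K₂−1)) + z₂(K₂−1)(1+β(K₁−1)) = 0
⇒ β = [z₁(K₁−1)+z₂(K₂−1)] / [−(K₁−1)(K₂−1)] = 0.33117/1.84320 = 0.1797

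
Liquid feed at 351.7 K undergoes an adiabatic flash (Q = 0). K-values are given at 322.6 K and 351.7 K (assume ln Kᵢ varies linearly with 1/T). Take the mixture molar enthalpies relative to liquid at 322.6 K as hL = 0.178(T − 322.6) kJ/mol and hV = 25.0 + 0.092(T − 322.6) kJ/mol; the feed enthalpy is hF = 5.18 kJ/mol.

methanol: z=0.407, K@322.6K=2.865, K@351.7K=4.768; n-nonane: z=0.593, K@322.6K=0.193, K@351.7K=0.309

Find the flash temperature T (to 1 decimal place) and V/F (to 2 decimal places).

T = 323.8 K, V/F = 0.20

Adiabatic flash: solve Rachford–Rice at each trial T, then check hF = ψ·hV(T) + (1−ψ)·hL(T).
  T = 322.6 K: K = (2.865, 0.193), RR gives ψ = 0.186, H_out = 4.659 kJ/mol
  T = 351.7 K: K = (4.768, 0.309), RR gives ψ = 0.432, H_out = 14.890 kJ/mol
  T = 337.1 K: K = (3.734, 0.247), RR gives ψ = 0.323, H_out = 10.258 kJ/mol
  T = 329.9 K: K = (3.283, 0.219), RR gives ψ = 0.261, H_out = 7.668 kJ/mol
  T = 326.2 K: K = (3.066, 0.206), RR gives ψ = 0.225, H_out = 6.204 kJ/mol
  T = 324.4 K: K = (2.965, 0.199), RR gives ψ = 0.206, H_out = 5.448 kJ/mol
Linear interpolation between T = 322.6 (H_out = 4.659) and T = 324.4 (H_out = 5.448) on hF = 5.18 gives T ≈ 323.8 K, at which ψ = 0.20.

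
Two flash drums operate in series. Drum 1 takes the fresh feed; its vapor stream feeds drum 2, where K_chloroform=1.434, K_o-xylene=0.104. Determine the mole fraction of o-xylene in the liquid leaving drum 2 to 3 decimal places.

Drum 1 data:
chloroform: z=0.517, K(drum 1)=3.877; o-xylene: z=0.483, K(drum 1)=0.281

Drum 1:
Binary case is linear: z₁(K₁−1)(1+ψ₁(K₂−1)) + z₂(K₂−1)(1+ψ₁(K₁−1)) = 0
⇒ ψ₁ = [z₁(K₁−1)+z₂(K₂−1)] / [−(K₁−1)(K₂−1)] = 1.1401/2.0686 = 0.551
Drum-1 compositions:
  chloroform: x = 0.200, y = 0.775
  o-xylene: x = 0.800, y = 0.225
Drum-2 feed = drum-1 vapor: z₂ = (0.7752, 0.2248).
Drum 2:
Rachford–Rice: g(ψ₂) = Σ zᵢ(Kᵢ−1)/(1+ψ₂(Kᵢ−1)) = 0.
g(0) = ΣzᵢKᵢ − 1 = 0.135 and g(1) = 1 − Σzᵢ/Kᵢ = -1.702, so a root lies in (0, 1).
Binary case is linear: z₁(K₁−1)(1+ψ₂(K₂−1)) + z₂(K₂−1)(1+ψ₂(K₁−1)) = 0
⇒ ψ₂ = [z₁(K₁−1)+z₂(K₂−1)] / [−(K₁−1)(K₂−1)] = 0.1350/0.3889 = 0.347
  chloroform: x = 0.674, y = 0.966
  o-xylene: x = 0.326, y = 0.034

x_o-xylene (drum 2) = 0.326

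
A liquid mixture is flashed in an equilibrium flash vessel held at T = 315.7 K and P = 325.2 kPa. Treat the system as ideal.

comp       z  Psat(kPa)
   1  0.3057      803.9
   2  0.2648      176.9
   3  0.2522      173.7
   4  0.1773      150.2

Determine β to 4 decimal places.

β = 0.1642

Raoult's law: Kᵢ = Pᵢˢᵃᵗ/P = Pᵢˢᵃᵗ/325.2.
  K_1 = 803.9/325.2 = 2.472017, K_2 = 176.9/325.2 = 0.543973, K_3 = 173.7/325.2 = 0.534133, K_4 = 150.2/325.2 = 0.461870
Material balance + equilibrium reduce to Σ zᵢ(Kᵢ−1)/(1+β(Kᵢ−1)) = 0.
Feasibility: ΣzᵢKᵢ = 1.1163, Σzᵢ/Kᵢ = 1.4665 — both > 1, two phases present.
Newton–Raphson from β = 0.34:
  β = 0.3400: g = -0.09940, g' = -0.5255 → β = 0.1509
  β = 0.1509: g = 0.00833, g' = -0.6312 → β = 0.1641
  β = 0.1641: g = 0.00007, g' = -0.6200 → β = 0.1642
Converged at β = 0.1642.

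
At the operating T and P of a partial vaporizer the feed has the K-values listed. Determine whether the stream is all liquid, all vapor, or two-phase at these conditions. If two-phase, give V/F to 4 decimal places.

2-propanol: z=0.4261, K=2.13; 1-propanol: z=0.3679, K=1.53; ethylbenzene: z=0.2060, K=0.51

all vapor

ΣzᵢKᵢ = 1.5755; Σzᵢ/Kᵢ = 0.8444.
Since Σzᵢ/Kᵢ < 1 the mixture is above its dew point — single vapor phase.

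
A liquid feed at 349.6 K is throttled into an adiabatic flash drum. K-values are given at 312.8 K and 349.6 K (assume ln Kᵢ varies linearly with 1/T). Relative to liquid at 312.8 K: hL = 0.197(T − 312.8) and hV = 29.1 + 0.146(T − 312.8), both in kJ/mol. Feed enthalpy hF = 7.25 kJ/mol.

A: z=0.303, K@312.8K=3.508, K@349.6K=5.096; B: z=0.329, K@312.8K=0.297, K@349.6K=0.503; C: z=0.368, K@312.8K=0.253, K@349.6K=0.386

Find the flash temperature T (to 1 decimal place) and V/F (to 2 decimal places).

Adiabatic flash: solve Rachford–Rice at each trial T, then check hF = ψ·hV(T) + (1−ψ)·hL(T).
  T = 312.8 K: K = (3.508, 0.297, 0.253), RR gives ψ = 0.139, H_out = 4.053 kJ/mol
  T = 349.6 K: K = (5.096, 0.503, 0.386), RR gives ψ = 0.371, H_out = 17.337 kJ/mol
  T = 331.2 K: K = (4.272, 0.392, 0.316), RR gives ψ = 0.254, H_out = 10.787 kJ/mol
  T = 322.0 K: K = (3.882, 0.343, 0.284), RR gives ψ = 0.198, H_out = 7.486 kJ/mol
  T = 317.4 K: K = (3.693, 0.319, 0.268), RR gives ψ = 0.169, H_out = 5.792 kJ/mol
  T = 319.7 K: K = (3.787, 0.331, 0.276), RR gives ψ = 0.184, H_out = 6.644 kJ/mol
Linear interpolation between T = 319.7 (H_out = 6.644) and T = 322.0 (H_out = 7.486) on hF = 7.25 gives T ≈ 321.4 K, at which ψ = 0.19.

T = 321.4 K, V/F = 0.19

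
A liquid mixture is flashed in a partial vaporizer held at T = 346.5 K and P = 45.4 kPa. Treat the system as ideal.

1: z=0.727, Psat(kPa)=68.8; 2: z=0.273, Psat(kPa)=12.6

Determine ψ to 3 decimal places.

ψ = 0.477

Raoult's law: Kᵢ = Pᵢˢᵃᵗ/P = Pᵢˢᵃᵗ/45.4.
  K_1 = 68.8/45.4 = 1.51542, K_2 = 12.6/45.4 = 0.27753
Newton–Raphson from ψ = 0.5:
  ψ = 0.500: g = -0.0108, g' = -0.471 → ψ = 0.477
Converged at ψ = 0.477.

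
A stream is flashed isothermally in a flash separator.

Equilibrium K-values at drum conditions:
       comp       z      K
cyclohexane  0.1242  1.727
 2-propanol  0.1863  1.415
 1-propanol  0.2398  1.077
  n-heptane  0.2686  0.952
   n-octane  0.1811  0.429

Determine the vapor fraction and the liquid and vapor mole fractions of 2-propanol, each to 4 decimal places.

Material balance + equilibrium reduce to Σ zᵢ(Kᵢ−1)/(1+ψ(Kᵢ−1)) = 0.
g(0) = ΣzᵢKᵢ − 1 = 0.0698 and g(1) = 1 − Σzᵢ/Kᵢ = -0.1305, so a root lies in (0, 1).
Iterate (Newton) starting at ψ = 0.41:
  ψ = 0.4100: g = 0.00536, g' = -0.1650 → ψ = 0.4425
  ψ = 0.4425: g = -0.00005, g' = -0.1682 → ψ = 0.4422
Converged at ψ = 0.4422.
Compositions from xᵢ = zᵢ/(1+ψ(Kᵢ−1)), yᵢ = Kᵢxᵢ:
  cyclohexane: x = 0.0940, y = 0.1623
  2-propanol: x = 0.1574, y = 0.2227
  1-propanol: x = 0.2319, y = 0.2498
  n-heptane: x = 0.2744, y = 0.2613
  n-octane: x = 0.2423, y = 0.1039

ψ = 0.4422, x_2-propanol = 0.1574, y_2-propanol = 0.2227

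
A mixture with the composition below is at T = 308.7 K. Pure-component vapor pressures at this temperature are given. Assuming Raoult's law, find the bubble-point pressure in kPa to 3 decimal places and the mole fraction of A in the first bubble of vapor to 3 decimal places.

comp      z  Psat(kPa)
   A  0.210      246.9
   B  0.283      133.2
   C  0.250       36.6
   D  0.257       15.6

Pbub = 102.704 kPa, y_A = 0.505

At the bubble point ψ → 0, so ΣzᵢKᵢ = 1 with Kᵢ = Pᵢˢᵃᵗ/P ⇒ P = ΣzᵢPᵢˢᵃᵗ.
P = 0.210·246.9 + 0.283·133.2 + 0.250·36.6 + 0.257·15.6 = 102.704 kPa
yᵢ = zᵢPᵢˢᵃᵗ/P ⇒ y_A = 0.210·246.9/102.704 = 0.505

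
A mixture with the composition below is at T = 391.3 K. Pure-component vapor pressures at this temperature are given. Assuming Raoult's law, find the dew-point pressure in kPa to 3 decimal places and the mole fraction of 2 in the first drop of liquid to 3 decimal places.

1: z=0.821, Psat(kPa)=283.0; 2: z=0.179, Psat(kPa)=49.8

At the dew point ψ → 1, so Σzᵢ/Kᵢ = 1 with Kᵢ = Pᵢˢᵃᵗ/P ⇒ 1/P = Σzᵢ/Pᵢˢᵃᵗ.
1/P = 0.821/283.0 + 0.179/49.8 = 0.006495 ⇒ P = 153.954 kPa
xᵢ = zᵢP/Pᵢˢᵃᵗ ⇒ x_2 = 0.179·153.954/49.8 = 0.553

Pdew = 153.954 kPa, x_2 = 0.553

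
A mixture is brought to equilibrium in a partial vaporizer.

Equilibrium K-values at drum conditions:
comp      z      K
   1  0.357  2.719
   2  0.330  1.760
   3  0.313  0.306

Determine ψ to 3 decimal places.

ψ = 0.722

Rachford–Rice: g(ψ) = Σ zᵢ(Kᵢ−1)/(1+ψ(Kᵢ−1)) = 0.
Check two-phase: ΣzᵢKᵢ = 1.647 > 1 and Σzᵢ/Kᵢ = 1.342 > 1, so g(0) = 0.647 > 0 and g(1) = -0.342 < 0.
Newton–Raphson from ψ = 0.36:
  ψ = 0.360: g = 0.2864, g' = -0.788 → ψ = 0.724
  ψ = 0.724: g = -0.0010, g' = -0.897 → ψ = 0.722
Converged at ψ = 0.722.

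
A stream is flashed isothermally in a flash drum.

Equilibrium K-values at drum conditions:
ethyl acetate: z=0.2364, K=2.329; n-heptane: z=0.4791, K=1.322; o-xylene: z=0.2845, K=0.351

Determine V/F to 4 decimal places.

V/F = 0.6035

Material balance + equilibrium reduce to Σ zᵢ(Kᵢ−1)/(1+V/F(Kᵢ−1)) = 0.
g(0) = ΣzᵢKᵢ − 1 = 0.2838 and g(1) = 1 − Σzᵢ/Kᵢ = -0.2744, so a root lies in (0, 1).
Newton iteration, V/F⁰ = 0.5:
  V/F = 0.5000: g = 0.04829, g' = -0.4502 → V/F = 0.6073
  V/F = 0.6073: g = -0.00185, g' = -0.4891 → V/F = 0.6035
Converged at V/F = 0.6035.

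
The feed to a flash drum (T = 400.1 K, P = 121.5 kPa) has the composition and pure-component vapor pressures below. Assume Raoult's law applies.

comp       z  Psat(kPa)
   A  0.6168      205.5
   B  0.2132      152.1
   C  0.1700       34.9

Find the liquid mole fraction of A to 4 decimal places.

Raoult's law: Kᵢ = Pᵢˢᵃᵗ/P = Pᵢˢᵃᵗ/121.5.
  K_A = 205.5/121.5 = 1.691358, K_B = 152.1/121.5 = 1.251852, K_C = 34.9/121.5 = 0.287243
Rachford–Rice: g(β) = Σ zᵢ(Kᵢ−1)/(1+β(Kᵢ−1)) = 0.
Feasibility: ΣzᵢKᵢ = 1.3590, Σzᵢ/Kᵢ = 1.1268 — both > 1, two phases present.
Newton iteration, β⁰ = 0.5:
  β = 0.5000: g = 0.17632, g' = -0.3820 → β = 0.9616
  β = 0.9616: g = -0.08578, g' = -0.9877 → β = 0.8748
  β = 0.8748: g = -0.01210, g' = -0.7328 → β = 0.8583
  β = 0.8583: g = -0.00029, g' = -0.6981 → β = 0.8578
Converged at β = 0.8578.
Compositions from xᵢ = zᵢ/(1+β(Kᵢ−1)), yᵢ = Kᵢxᵢ:
  A: x = 0.3872, y = 0.6549
  B: x = 0.1753, y = 0.2195
  C: x = 0.4375, y = 0.1257

x_A = 0.3872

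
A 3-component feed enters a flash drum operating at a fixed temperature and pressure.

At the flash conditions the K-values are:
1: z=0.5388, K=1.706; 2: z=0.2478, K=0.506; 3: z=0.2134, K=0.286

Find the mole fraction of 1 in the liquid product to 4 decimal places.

x_1 = 0.4591

Newton iteration, V/F⁰ = 0.5:
  V/F = 0.5000: g = -0.11838, g' = -0.5165 → V/F = 0.2708
  V/F = 0.2708: g = -0.01086, g' = -0.4371 → V/F = 0.2459
  V/F = 0.2459: g = -0.00005, g' = -0.4334 → V/F = 0.2458
Converged at V/F = 0.2458.
Compositions from xᵢ = zᵢ/(1+V/F(Kᵢ−1)), yᵢ = Kᵢxᵢ:
  1: x = 0.4591, y = 0.7833
  2: x = 0.2821, y = 0.1427
  3: x = 0.2588, y = 0.0740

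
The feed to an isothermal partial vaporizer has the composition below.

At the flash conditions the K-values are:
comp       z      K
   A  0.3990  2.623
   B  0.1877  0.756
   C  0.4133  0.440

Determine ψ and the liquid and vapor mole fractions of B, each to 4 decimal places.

ψ = 0.4725, x_B = 0.2122, y_B = 0.1604

Rachford–Rice: g(ψ) = Σ zᵢ(Kᵢ−1)/(1+ψ(Kᵢ−1)) = 0.
Check two-phase: ΣzᵢKᵢ = 1.3703 > 1 and Σzᵢ/Kᵢ = 1.3397 > 1, so g(0) = 0.3703 > 0 and g(1) = -0.3397 < 0.
Iterate (Newton) starting at ψ = 0.54:
  ψ = 0.5400: g = -0.03941, g' = -0.5797 → ψ = 0.4720
  ψ = 0.4720: g = 0.00031, g' = -0.5907 → ψ = 0.4725
Converged at ψ = 0.4725.
Compositions from xᵢ = zᵢ/(1+ψ(Kᵢ−1)), yᵢ = Kᵢxᵢ:
  A: x = 0.2258, y = 0.5923
  B: x = 0.2122, y = 0.1604
  C: x = 0.5620, y = 0.2473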